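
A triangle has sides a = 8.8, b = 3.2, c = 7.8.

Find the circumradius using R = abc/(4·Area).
s = (a+b+c)/2 = 9.9
Area = √(s(s-a)(s-b)(s-c)) = √(9.9·1.1·6.7·2.1) = 12.3783
R = abc/(4·Area) = (8.8·3.2·7.8)/(4·12.3783) = 219.648/49.5132 = 4.436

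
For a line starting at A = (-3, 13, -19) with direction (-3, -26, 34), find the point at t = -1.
P(-1) = (-3 + (-3)(-1), 13 + (-26)(-1), -19 + 34(-1)) = (0, 39, -53)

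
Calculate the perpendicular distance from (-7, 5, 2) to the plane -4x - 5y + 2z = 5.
d = |(-4)(-7) + (-5)(5) + 2(2) - (5)| / √((-4)² + (-5)² + 2²) = 2/√45 = 0.2981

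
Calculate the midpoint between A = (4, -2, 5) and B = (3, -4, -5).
Midpoint = ((4+3)/2, (-2-4)/2, (5-5)/2) = (3.5, -3, 0)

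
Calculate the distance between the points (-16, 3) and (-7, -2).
Using the distance formula: d = sqrt((x₂-x₁)² + (y₂-y₁)²)
dx = (-7) - (-16) = 9
dy = (-2) - 3 = -5
d = sqrt(9² + (-5)²) = sqrt(81 + 25) = sqrt(106) = 10.30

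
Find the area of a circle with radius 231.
Area = pi * r²
Area = pi * 231²
Area = pi * 53361
Area = 167638.53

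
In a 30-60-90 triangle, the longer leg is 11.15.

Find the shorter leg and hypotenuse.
In a 30-60-90 triangle, sides are in ratio 1 : √3 : 2.
Long leg = short leg·√3  →  short leg = 11.15/√3 = 6.437
Hypotenuse = 2·(short leg) = 2·11.15/√3 = 12.87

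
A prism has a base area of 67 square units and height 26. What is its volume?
Volume = base area * height
Volume = 67 * 26
Volume = 1742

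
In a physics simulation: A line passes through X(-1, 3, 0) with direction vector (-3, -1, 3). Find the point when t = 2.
P(2) = (-1 + (-3)(2), 3 + (-1)(2), 0 + 3(2)) = (-7, 1, 6)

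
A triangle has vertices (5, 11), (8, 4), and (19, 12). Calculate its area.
Using the coordinate formula: Area = (1/2)|x₁(y₂-y₃) + x₂(y₃-y₁) + x₃(y₁-y₂)|
Area = (1/2)|5(4-12) + 8(12-11) + 19(11-4)|
Area = (1/2)|5*(-8) + 8*1 + 19*7|
Area = (1/2)|(-40) + 8 + 133|
Area = (1/2)*101 = 50.50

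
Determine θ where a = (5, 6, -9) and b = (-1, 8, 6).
a·b = -11, |a|² = 142, |b|² = 101
cos θ = -11/√14342 ≈ -0.09185
θ ≈ 95.27°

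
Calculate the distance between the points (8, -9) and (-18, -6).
Using the distance formula: d = sqrt((x₂-x₁)² + (y₂-y₁)²)
dx = (-18) - 8 = -26
dy = (-6) - (-9) = 3
d = sqrt((-26)² + 3²) = sqrt(676 + 9) = sqrt(685) = 26.17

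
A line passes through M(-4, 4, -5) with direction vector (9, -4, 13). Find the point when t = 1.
P(1) = (-4 + 9(1), 4 + (-4)(1), -5 + 13(1)) = (5, 0, 8)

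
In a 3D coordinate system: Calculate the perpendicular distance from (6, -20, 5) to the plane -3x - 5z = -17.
d = |(-3)(6) + 0(-20) + (-5)(5) - (-17)| / √((-3)² + 0² + (-5)²) = 26/√34 = 4.459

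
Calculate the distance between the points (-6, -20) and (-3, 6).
Using the distance formula: d = sqrt((x₂-x₁)² + (y₂-y₁)²)
dx = (-3) - (-6) = 3
dy = 6 - (-20) = 26
d = sqrt(3² + 26²) = sqrt(9 + 676) = sqrt(685) = 26.17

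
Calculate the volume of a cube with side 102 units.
Volume = s³
Volume = 102³
Volume = 1061208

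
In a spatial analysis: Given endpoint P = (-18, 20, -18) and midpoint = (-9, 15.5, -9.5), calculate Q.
Q = (2×(-9) - (-18), 2×15.5 - 20, 2×(-9.5) - (-18)) = (0, 11, -1)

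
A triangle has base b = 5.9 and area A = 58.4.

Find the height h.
A = ½bh  →  h = 2A/b
h = 2·58.4/5.9 = 19.8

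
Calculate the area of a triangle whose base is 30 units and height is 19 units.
Area = (1/2) * base * height
Area = (1/2) * 30 * 19
Area = 285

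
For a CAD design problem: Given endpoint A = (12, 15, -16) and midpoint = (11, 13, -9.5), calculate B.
B = (2×11 - 12, 2×13 - 15, 2×(-9.5) - (-16)) = (10, 11, -3)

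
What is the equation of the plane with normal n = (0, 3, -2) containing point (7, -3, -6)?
d = n·P = (0)(7) + (3)(-3) + (-2)(-6) = 3
Plane: 3y - 2z = 3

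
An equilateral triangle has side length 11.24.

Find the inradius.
For an equilateral triangle, r = s/(2√3) where s is the side.
r = 11.24/(2√3) = 11.24/3.464102 = 3.245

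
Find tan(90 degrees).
tan(90 degrees) = undefined
Decimal approximation: undefined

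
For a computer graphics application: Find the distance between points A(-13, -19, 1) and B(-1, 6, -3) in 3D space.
d = √[(12)² + (25)² + (-4)²] = √785 = 28.02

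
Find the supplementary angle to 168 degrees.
Supplementary angles sum to 180 degrees.
Other angle = 180 - 168
Other angle = 12 degrees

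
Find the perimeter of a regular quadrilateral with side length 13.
Perimeter = number of sides * side length
Perimeter = 4 * 13
Perimeter = 52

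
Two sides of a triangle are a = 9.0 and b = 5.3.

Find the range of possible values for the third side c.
By the triangle inequality: |a - b| < c < a + b
|9.0 - 5.3| < c < 9.0 + 5.3
3.7 < c < 14.3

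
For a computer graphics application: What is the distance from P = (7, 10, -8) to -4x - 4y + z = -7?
d = |(-4)(7) + (-4)(10) + 1(-8) - (-7)| / √((-4)² + (-4)² + 1²) = 69/√33 = 12.01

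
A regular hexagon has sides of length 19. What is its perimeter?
Perimeter = number of sides * side length
Perimeter = 6 * 19
Perimeter = 114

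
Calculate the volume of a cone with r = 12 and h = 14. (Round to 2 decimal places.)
Volume = (1/3) * pi * r² * h
Volume = (1/3) * pi * 12² * 14
Volume = (1/3) * pi * 144 * 14
Volume = (1/3) * pi * 2016
Volume = 2111.15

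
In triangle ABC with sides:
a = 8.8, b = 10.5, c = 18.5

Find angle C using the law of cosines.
cos(C) = (a² + b² - c²)/(2ab)
cos(C) = (8.8² + 10.5² - 18.5²)/(2·8.8·10.5) = -154.56/184.8 = -0.836364
C = arccos(-0.836364) = 146.8°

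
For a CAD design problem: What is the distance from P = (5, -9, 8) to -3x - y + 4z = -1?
d = |(-3)(5) + (-1)(-9) + 4(8) - (-1)| / √((-3)² + (-1)² + 4²) = 27/√26 = 5.295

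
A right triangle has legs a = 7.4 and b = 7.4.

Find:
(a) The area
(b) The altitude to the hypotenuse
(a) Area = ½ab = ½·7.4·7.4 = 27.38
(b) Hypotenuse c = √(7.4² + 7.4²) = √109.52 = 10.4652
    Area = ½·c·h_c  →  h_c = 2·Area/c = 2·27.38/10.4652 = 5.233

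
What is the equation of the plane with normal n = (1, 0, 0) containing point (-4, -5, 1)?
d = n·P = (1)(-4) + (0)(-5) + (0)(1) = -4
Plane: x = -4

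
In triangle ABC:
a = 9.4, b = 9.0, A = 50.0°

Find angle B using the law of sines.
sin(B)/b = sin(A)/a
sin(B) = b·sin(A)/a = 9.0·sin(50.0°)/9.4 = 0.733447
B = arcsin(0.733447) = 47.18°  (b ≤ a, so B ≤ A and the acute solution is unique)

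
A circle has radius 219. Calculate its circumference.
Circumference = 2 * pi * r
Circumference = 2 * pi * 219
Circumference = 1376.02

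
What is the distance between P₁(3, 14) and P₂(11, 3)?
Using the distance formula: d = sqrt((x₂-x₁)² + (y₂-y₁)²)
dx = 11 - 3 = 8
dy = 3 - 14 = -11
d = sqrt(8² + (-11)²) = sqrt(64 + 121) = sqrt(185) = 13.60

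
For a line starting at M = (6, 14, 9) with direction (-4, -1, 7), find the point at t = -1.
P(-1) = (6 + (-4)(-1), 14 + (-1)(-1), 9 + 7(-1)) = (10, 15, 2)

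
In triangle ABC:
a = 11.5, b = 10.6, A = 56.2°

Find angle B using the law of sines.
sin(B)/b = sin(A)/a
sin(B) = b·sin(A)/a = 10.6·sin(56.2°)/11.5 = 0.765951
B = arcsin(0.765951) = 49.99°  (b ≤ a, so B ≤ A and the acute solution is unique)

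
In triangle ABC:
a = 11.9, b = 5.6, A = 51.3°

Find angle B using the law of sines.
sin(B)/b = sin(A)/a
sin(B) = b·sin(A)/a = 5.6·sin(51.3°)/11.9 = 0.367261
B = arcsin(0.367261) = 21.55°  (b ≤ a, so B ≤ A and the acute solution is unique)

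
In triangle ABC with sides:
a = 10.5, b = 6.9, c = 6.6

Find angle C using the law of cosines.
cos(C) = (a² + b² - c²)/(2ab)
cos(C) = (10.5² + 6.9² - 6.6²)/(2·10.5·6.9) = 114.3/144.9 = 0.788820
C = arccos(0.788820) = 37.92°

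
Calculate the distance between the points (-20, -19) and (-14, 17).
Using the distance formula: d = sqrt((x₂-x₁)² + (y₂-y₁)²)
dx = (-14) - (-20) = 6
dy = 17 - (-19) = 36
d = sqrt(6² + 36²) = sqrt(36 + 1296) = sqrt(1332) = 36.50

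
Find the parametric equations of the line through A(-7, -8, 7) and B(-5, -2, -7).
Direction vector d = B - A = (2, 6, -14)
x = -7 + 2t, y = -8 + 6t, z = 7 - 14t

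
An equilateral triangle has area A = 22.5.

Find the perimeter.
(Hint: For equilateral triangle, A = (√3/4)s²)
A = (√3/4)s²  →  s² = 4A/√3 = 4·22.5/√3 = 51.9615
s = 7.20843
Perimeter = 3s = 21.63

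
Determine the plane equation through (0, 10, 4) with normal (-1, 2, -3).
d = n·P = (-1)(0) + (2)(10) + (-3)(4) = 8
Plane: -x + 2y - 3z = 8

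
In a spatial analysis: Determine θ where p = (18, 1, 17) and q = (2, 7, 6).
p·q = 145, |p|² = 614, |q|² = 89
cos θ = 145/√54646 ≈ 0.6203
θ ≈ 51.66°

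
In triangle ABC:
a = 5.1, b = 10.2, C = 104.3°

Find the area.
Using A = ½ab·sin(C):
A = ½·5.1·10.2·sin(104.3°) = ½·52.02·0.969016 = 25.2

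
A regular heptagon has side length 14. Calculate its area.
For a regular 7-gon with side length s = 14:
Apothem a = s / (2*tan(pi/7)) = 14 / (2*tan(pi/7)) ≈ 14.53565
Perimeter P = 7 * 14 = 98
Area = (1/2) * P * a = (1/2) * 98 * 14.53565 = 712.25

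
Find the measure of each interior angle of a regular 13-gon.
Interior angle of a regular n-gon = (n-2)*180/n
Interior angle = (13-2)*180/13
Interior angle = 11*180/13
Interior angle = 1980/13
Interior angle = 152.31 degrees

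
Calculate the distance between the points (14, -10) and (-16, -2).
Using the distance formula: d = sqrt((x₂-x₁)² + (y₂-y₁)²)
dx = (-16) - 14 = -30
dy = (-2) - (-10) = 8
d = sqrt((-30)² + 8²) = sqrt(900 + 64) = sqrt(964) = 31.05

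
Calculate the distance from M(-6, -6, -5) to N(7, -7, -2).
d = √[(13)² + (-1)² + (3)²] = √179 = 13.38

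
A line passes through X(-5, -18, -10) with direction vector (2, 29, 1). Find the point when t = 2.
P(2) = (-5 + 2(2), -18 + 29(2), -10 + 1(2)) = (-1, 40, -8)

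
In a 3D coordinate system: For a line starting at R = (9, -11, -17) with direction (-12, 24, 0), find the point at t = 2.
P(2) = (9 + (-12)(2), -11 + 24(2), -17 + 0(2)) = (-15, 37, -17)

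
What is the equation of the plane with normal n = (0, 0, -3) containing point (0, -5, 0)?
d = n·P = (0)(0) + (0)(-5) + (-3)(0) = 0
Plane: -3z = 0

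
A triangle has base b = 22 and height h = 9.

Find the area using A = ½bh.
A = ½·22·9 = 99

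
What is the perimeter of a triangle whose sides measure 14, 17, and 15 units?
Perimeter = sum of all sides
Perimeter = 14 + 17 + 15
Perimeter = 46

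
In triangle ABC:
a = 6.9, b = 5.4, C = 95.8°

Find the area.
Using A = ½ab·sin(C):
A = ½·6.9·5.4·sin(95.8°) = ½·37.26·0.994881 = 18.53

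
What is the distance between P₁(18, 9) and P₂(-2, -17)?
Using the distance formula: d = sqrt((x₂-x₁)² + (y₂-y₁)²)
dx = (-2) - 18 = -20
dy = (-17) - 9 = -26
d = sqrt((-20)² + (-26)²) = sqrt(400 + 676) = sqrt(1076) = 32.80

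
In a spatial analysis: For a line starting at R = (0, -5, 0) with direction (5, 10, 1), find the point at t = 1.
P(1) = (0 + 5(1), -5 + 10(1), 0 + 1(1)) = (5, 5, 1)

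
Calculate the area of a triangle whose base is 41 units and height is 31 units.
Area = (1/2) * base * height
Area = (1/2) * 41 * 31
Area = 635.50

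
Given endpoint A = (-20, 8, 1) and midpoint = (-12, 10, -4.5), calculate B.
B = (2×(-12) - (-20), 2×10 - 8, 2×(-4.5) - 1) = (-4, 12, -10)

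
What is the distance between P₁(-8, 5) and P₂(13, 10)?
Using the distance formula: d = sqrt((x₂-x₁)² + (y₂-y₁)²)
dx = 13 - (-8) = 21
dy = 10 - 5 = 5
d = sqrt(21² + 5²) = sqrt(441 + 25) = sqrt(466) = 21.59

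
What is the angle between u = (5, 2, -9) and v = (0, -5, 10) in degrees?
u·v = -100, |u|² = 110, |v|² = 125
cos θ = -100/√13750 ≈ -0.8528
θ ≈ 148.5°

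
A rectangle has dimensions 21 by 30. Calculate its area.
Area = length * width
Area = 21 * 30
Area = 630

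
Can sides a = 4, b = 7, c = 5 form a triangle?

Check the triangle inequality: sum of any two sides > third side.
Yes, triangle inequality satisfied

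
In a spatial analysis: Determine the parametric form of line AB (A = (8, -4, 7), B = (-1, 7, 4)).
Direction vector d = B - A = (-9, 11, -3)
x = 8 - 9t, y = -4 + 11t, z = 7 - 3t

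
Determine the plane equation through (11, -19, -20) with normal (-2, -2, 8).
d = n·P = (-2)(11) + (-2)(-19) + (8)(-20) = -144
Plane: -2x - 2y + 8z = -144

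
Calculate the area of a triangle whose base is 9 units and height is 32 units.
Area = (1/2) * base * height
Area = (1/2) * 9 * 32
Area = 144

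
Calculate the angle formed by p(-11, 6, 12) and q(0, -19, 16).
p·q = 78, |p|² = 301, |q|² = 617
cos θ = 78/√185717 ≈ 0.181
θ ≈ 79.57°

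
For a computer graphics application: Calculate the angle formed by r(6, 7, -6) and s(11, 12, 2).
r·s = 138, |r|² = 121, |s|² = 269
cos θ = 138/√32549 ≈ 0.7649
θ ≈ 40.1°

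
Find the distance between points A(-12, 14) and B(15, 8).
Using the distance formula: d = sqrt((x₂-x₁)² + (y₂-y₁)²)
dx = 15 - (-12) = 27
dy = 8 - 14 = -6
d = sqrt(27² + (-6)²) = sqrt(729 + 36) = sqrt(765) = 27.66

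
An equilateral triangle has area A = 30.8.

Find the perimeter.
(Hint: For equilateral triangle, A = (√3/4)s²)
A = (√3/4)s²  →  s² = 4A/√3 = 4·30.8/√3 = 71.1296
s = 8.43383
Perimeter = 3s = 25.3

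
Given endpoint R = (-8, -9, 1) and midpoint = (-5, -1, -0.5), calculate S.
S = (2×(-5) - (-8), 2×(-1) - (-9), 2×(-0.5) - 1) = (-2, 7, -2)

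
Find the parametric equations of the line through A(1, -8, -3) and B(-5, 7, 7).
Direction vector d = B - A = (-6, 15, 10)
x = 1 - 6t, y = -8 + 15t, z = -3 + 10t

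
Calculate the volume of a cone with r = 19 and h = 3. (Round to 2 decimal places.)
Volume = (1/3) * pi * r² * h
Volume = (1/3) * pi * 19² * 3
Volume = (1/3) * pi * 361 * 3
Volume = (1/3) * pi * 1083
Volume = 1134.11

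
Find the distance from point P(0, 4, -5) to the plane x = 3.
d = |1(0) + 0(4) + 0(-5) - (3)| / √(1² + 0² + 0²) = 3/√1 = 3.0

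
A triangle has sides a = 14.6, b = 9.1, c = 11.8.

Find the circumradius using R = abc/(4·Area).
s = (a+b+c)/2 = 17.75
Area = √(s(s-a)(s-b)(s-c)) = √(17.75·3.15·8.65·5.95) = 53.644
R = abc/(4·Area) = (14.6·9.1·11.8)/(4·53.644) = 1567.748/214.576 = 7.306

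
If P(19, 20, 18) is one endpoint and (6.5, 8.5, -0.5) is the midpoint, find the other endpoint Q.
Q = (2×6.5 - 19, 2×8.5 - 20, 2×(-0.5) - 18) = (-6, -3, -19)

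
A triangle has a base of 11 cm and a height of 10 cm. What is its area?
Area = (1/2) * base * height
Area = (1/2) * 11 * 10
Area = 55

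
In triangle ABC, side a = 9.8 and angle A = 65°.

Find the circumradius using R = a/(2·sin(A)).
R = a/(2·sin(A)) = 9.8/(2·sin(65°))
R = 9.8/(2·0.906308) = 9.8/1.812616 = 5.407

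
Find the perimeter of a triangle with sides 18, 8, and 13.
Perimeter = sum of all sides
Perimeter = 18 + 8 + 13
Perimeter = 39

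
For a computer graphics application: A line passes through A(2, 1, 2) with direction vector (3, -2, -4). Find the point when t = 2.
P(2) = (2 + 3(2), 1 + (-2)(2), 2 + (-4)(2)) = (8, -3, -6)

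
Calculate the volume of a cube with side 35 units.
Volume = s³
Volume = 35³
Volume = 42875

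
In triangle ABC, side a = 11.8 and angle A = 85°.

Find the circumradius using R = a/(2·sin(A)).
R = a/(2·sin(A)) = 11.8/(2·sin(85°))
R = 11.8/(2·0.996195) = 11.8/1.992389 = 5.923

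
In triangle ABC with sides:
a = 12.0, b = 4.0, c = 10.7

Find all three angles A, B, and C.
By the law of cosines:
cos(A) = (b² + c² - a²)/(2bc) = -0.157827  →  A = 99.08°
cos(B) = (a² + c² - b²)/(2ac) = 0.944276  →  B = 19.22°
cos(C) = (a² + b² - c²)/(2ab) = 0.474063  →  C = 61.7°
Check: A + B + C = 180.0° ✓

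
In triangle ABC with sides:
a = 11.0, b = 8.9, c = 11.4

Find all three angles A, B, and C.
By the law of cosines:
cos(A) = (b² + c² - a²)/(2bc) = 0.434506  →  A = 64.25°
cos(B) = (a² + c² - b²)/(2ac) = 0.684809  →  B = 46.78°
cos(C) = (a² + b² - c²)/(2ab) = 0.358784  →  C = 68.97°
Check: A + B + C = 180.0° ✓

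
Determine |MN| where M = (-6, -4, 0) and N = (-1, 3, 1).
d = √[(5)² + (7)² + (1)²] = √75 = 8.66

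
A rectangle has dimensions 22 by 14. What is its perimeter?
Perimeter = 2 * (length + width)
Perimeter = 2 * (22 + 14)
Perimeter = 2 * 36
Perimeter = 72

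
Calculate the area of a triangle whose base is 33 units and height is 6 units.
Area = (1/2) * base * height
Area = (1/2) * 33 * 6
Area = 99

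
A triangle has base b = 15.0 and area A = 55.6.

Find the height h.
A = ½bh  →  h = 2A/b
h = 2·55.6/15.0 = 7.413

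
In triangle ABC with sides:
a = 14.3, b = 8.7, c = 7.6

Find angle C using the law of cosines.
cos(C) = (a² + b² - c²)/(2ab)
cos(C) = (14.3² + 8.7² - 7.6²)/(2·14.3·8.7) = 222.42/248.82 = 0.893899
C = arccos(0.893899) = 26.63°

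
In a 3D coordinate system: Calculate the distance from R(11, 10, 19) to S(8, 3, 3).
d = √[(-3)² + (-7)² + (-16)²] = √314 = 17.72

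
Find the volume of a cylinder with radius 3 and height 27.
Volume = pi * r² * h
Volume = pi * 3² * 27
Volume = pi * 9 * 27
Volume = pi * 243
Volume = 763.41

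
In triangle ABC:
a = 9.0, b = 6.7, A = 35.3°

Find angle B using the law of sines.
sin(B)/b = sin(A)/a
sin(B) = b·sin(A)/a = 6.7·sin(35.3°)/9.0 = 0.430183
B = arcsin(0.430183) = 25.48°  (b ≤ a, so B ≤ A and the acute solution is unique)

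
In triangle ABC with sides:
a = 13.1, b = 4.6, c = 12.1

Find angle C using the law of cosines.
cos(C) = (a² + b² - c²)/(2ab)
cos(C) = (13.1² + 4.6² - 12.1²)/(2·13.1·4.6) = 46.36/120.52 = 0.384666
C = arccos(0.384666) = 67.38°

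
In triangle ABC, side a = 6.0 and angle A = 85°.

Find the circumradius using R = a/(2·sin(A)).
R = a/(2·sin(A)) = 6.0/(2·sin(85°))
R = 6.0/(2·0.996195) = 6.0/1.992389 = 3.011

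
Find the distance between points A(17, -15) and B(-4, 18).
Using the distance formula: d = sqrt((x₂-x₁)² + (y₂-y₁)²)
dx = (-4) - 17 = -21
dy = 18 - (-15) = 33
d = sqrt((-21)² + 33²) = sqrt(441 + 1089) = sqrt(1530) = 39.12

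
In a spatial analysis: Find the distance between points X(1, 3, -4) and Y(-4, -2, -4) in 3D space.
d = √[(-5)² + (-5)² + (0)²] = √50 = 7.071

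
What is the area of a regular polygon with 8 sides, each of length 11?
For a regular 8-gon with side length s = 11:
Apothem a = s / (2*tan(pi/8)) = 11 / (2*tan(pi/8)) ≈ 13.2782
Perimeter P = 8 * 11 = 88
Area = (1/2) * P * a = (1/2) * 88 * 13.2782 = 584.24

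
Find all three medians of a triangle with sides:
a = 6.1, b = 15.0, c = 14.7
Using m_x = ½√(2y² + 2z² - x²):
m_a = ½√(2·15.0² + 2·14.7² - 6.1²) = ½√844.97 = 14.53
m_b = ½√(2·6.1² + 2·14.7² - 15.0²) = ½√281.6 = 8.39
m_c = ½√(2·6.1² + 2·15.0² - 14.7²) = ½√308.33 = 8.78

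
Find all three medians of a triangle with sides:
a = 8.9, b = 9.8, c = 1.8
Using m_x = ½√(2y² + 2z² - x²):
m_a = ½√(2·9.8² + 2·1.8² - 8.9²) = ½√119.35 = 5.462
m_b = ½√(2·8.9² + 2·1.8² - 9.8²) = ½√68.86 = 4.149
m_c = ½√(2·8.9² + 2·9.8² - 1.8²) = ½√347.26 = 9.317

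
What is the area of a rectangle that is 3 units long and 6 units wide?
Area = length * width
Area = 3 * 6
Area = 18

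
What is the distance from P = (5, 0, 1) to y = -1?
d = |0(5) + 1(0) + 0(1) - (-1)| / √(0² + 1² + 0²) = 1/√1 = 1.0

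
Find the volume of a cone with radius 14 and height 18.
Volume = (1/3) * pi * r² * h
Volume = (1/3) * pi * 14² * 18
Volume = (1/3) * pi * 196 * 18
Volume = (1/3) * pi * 3528
Volume = 3694.51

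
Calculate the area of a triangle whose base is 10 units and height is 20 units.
Area = (1/2) * base * height
Area = (1/2) * 10 * 20
Area = 100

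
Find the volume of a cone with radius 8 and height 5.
Volume = (1/3) * pi * r² * h
Volume = (1/3) * pi * 8² * 5
Volume = (1/3) * pi * 64 * 5
Volume = (1/3) * pi * 320
Volume = 335.10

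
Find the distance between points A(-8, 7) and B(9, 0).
Using the distance formula: d = sqrt((x₂-x₁)² + (y₂-y₁)²)
dx = 9 - (-8) = 17
dy = 0 - 7 = -7
d = sqrt(17² + (-7)²) = sqrt(289 + 49) = sqrt(338) = 18.38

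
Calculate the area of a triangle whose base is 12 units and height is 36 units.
Area = (1/2) * base * height
Area = (1/2) * 12 * 36
Area = 216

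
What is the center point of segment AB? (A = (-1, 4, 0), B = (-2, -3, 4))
Midpoint = ((-1-2)/2, (4-3)/2, (0+4)/2) = (-1.5, 0.5, 2)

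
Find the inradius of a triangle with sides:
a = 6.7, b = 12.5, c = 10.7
s = (a+b+c)/2 = (6.7+12.5+10.7)/2 = 14.95
Area = √(s(s-a)(s-b)(s-c)) = √(14.95·8.25·2.45·4.25) = 35.8365
r = Area/s = 35.8365/14.95 = 2.397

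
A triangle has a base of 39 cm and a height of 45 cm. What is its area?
Area = (1/2) * base * height
Area = (1/2) * 39 * 45
Area = 877.50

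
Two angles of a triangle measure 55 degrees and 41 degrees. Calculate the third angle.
Sum of angles in a triangle = 180 degrees
Third angle = 180 - 55 - 41
Third angle = 84 degrees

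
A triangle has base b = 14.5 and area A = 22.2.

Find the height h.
A = ½bh  →  h = 2A/b
h = 2·22.2/14.5 = 3.062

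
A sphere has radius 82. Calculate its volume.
Volume = (4/3) * pi * r³
Volume = (4/3) * pi * 82³
Volume = (4/3) * pi * 551368
Volume = 2309564.88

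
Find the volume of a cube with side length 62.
Volume = s³
Volume = 62³
Volume = 238328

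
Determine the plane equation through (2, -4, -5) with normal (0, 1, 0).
d = n·P = (0)(2) + (1)(-4) + (0)(-5) = -4
Plane: y = -4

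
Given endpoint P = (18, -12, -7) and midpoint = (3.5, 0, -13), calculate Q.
Q = (2×3.5 - 18, 2×0 - (-12), 2×(-13) - (-7)) = (-11, 12, -19)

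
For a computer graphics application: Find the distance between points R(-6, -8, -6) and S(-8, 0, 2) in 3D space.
d = √[(-2)² + (8)² + (8)²] = √132 = 11.49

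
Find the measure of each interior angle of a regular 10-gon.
Interior angle of a regular n-gon = (n-2)*180/n
Interior angle = (10-2)*180/10
Interior angle = 8*180/10
Interior angle = 1440/10
Interior angle = 144 degrees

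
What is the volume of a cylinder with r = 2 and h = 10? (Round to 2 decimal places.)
Volume = pi * r² * h
Volume = pi * 2² * 10
Volume = pi * 4 * 10
Volume = pi * 40
Volume = 125.66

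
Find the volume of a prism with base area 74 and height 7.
Volume = base area * height
Volume = 74 * 7
Volume = 518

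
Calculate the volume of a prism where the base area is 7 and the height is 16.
Volume = base area * height
Volume = 7 * 16
Volume = 112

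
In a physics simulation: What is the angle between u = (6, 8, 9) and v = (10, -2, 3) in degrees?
u·v = 71, |u|² = 181, |v|² = 113
cos θ = 71/√20453 ≈ 0.4965
θ ≈ 60.23°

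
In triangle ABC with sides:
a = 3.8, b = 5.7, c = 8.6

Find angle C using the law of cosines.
cos(C) = (a² + b² - c²)/(2ab)
cos(C) = (3.8² + 5.7² - 8.6²)/(2·3.8·5.7) = -27.03/43.32 = -0.623961
C = arccos(-0.623961) = 128.6°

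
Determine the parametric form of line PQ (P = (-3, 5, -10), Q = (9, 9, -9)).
Direction vector d = Q - P = (12, 4, 1)
x = -3 + 12t, y = 5 + 4t, z = -10 + t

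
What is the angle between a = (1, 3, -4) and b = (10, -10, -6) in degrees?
a·b = 4, |a|² = 26, |b|² = 236
cos θ = 4/√6136 ≈ 0.05106
θ ≈ 87.07°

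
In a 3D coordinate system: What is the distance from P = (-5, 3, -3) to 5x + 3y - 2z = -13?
d = |5(-5) + 3(3) + (-2)(-3) - (-13)| / √(5² + 3² + (-2)²) = 3/√38 = 0.4867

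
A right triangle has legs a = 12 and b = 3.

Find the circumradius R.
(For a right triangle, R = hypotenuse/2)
Hypotenuse c = √(12² + 3²) = √153 = 12.3693
R = c/2 = 6.185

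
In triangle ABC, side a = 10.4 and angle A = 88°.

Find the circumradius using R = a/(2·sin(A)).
R = a/(2·sin(A)) = 10.4/(2·sin(88°))
R = 10.4/(2·0.999391) = 10.4/1.998782 = 5.203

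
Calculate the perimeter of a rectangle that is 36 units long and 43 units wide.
Perimeter = 2 * (length + width)
Perimeter = 2 * (36 + 43)
Perimeter = 2 * 79
Perimeter = 158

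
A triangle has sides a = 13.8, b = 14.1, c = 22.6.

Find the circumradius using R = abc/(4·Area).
s = (a+b+c)/2 = 25.25
Area = √(s(s-a)(s-b)(s-c)) = √(25.25·11.45·11.15·2.65) = 92.4259
R = abc/(4·Area) = (13.8·14.1·22.6)/(4·92.4259) = 4397.508/369.7036 = 11.89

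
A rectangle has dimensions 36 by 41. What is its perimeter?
Perimeter = 2 * (length + width)
Perimeter = 2 * (36 + 41)
Perimeter = 2 * 77
Perimeter = 154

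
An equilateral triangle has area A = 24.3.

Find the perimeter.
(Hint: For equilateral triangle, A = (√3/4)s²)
A = (√3/4)s²  →  s² = 4A/√3 = 4·24.3/√3 = 56.1184
s = 7.49122
Perimeter = 3s = 22.47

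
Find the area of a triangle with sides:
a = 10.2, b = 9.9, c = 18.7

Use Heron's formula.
s = (a+b+c)/2 = (10.2+9.9+18.7)/2 = 19.4
A = √(s(s-a)(s-b)(s-c)) = √(19.4·9.2·9.5·0.7)
A = √1186.89 = 34.45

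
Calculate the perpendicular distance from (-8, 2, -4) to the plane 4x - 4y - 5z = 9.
d = |4(-8) + (-4)(2) + (-5)(-4) - (9)| / √(4² + (-4)² + (-5)²) = 29/√57 = 3.841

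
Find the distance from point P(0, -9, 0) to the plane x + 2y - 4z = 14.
d = |1(0) + 2(-9) + (-4)(0) - (14)| / √(1² + 2² + (-4)²) = 32/√21 = 6.983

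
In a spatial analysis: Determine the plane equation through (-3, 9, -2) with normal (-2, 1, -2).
d = n·P = (-2)(-3) + (1)(9) + (-2)(-2) = 19
Plane: -2x + y - 2z = 19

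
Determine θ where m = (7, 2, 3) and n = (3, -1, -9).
m·n = -8, |m|² = 62, |n|² = 91
cos θ = -8/√5642 ≈ -0.1065
θ ≈ 96.11°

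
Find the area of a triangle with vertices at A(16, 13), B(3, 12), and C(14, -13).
Using the coordinate formula: Area = (1/2)|x₁(y₂-y₃) + x₂(y₃-y₁) + x₃(y₁-y₂)|
Area = (1/2)|16(12-(-13)) + 3((-13)-13) + 14(13-12)|
Area = (1/2)|16*25 + 3*(-26) + 14*1|
Area = (1/2)|400 + (-78) + 14|
Area = (1/2)*336 = 168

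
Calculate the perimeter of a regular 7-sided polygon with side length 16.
Perimeter = number of sides * side length
Perimeter = 7 * 16
Perimeter = 112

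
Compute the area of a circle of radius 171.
Area = pi * r²
Area = pi * 171²
Area = pi * 29241
Area = 91863.31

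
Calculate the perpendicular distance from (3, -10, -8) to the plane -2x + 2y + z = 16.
d = |(-2)(3) + 2(-10) + 1(-8) - (16)| / √((-2)² + 2² + 1²) = 50/√9 = 16.67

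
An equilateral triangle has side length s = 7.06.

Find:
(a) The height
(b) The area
(a) Height h = s·√3/2 = 7.06·√3/2 = 6.114
(b) Area = (√3/4)·s² = (√3/4)·7.06² = (√3/4)·49.8436 = 21.58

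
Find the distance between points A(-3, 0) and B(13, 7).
Using the distance formula: d = sqrt((x₂-x₁)² + (y₂-y₁)²)
dx = 13 - (-3) = 16
dy = 7 - 0 = 7
d = sqrt(16² + 7²) = sqrt(256 + 49) = sqrt(305) = 17.46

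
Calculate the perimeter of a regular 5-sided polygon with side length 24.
Perimeter = number of sides * side length
Perimeter = 5 * 24
Perimeter = 120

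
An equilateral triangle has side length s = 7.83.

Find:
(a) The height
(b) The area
(a) Height h = s·√3/2 = 7.83·√3/2 = 6.781
(b) Area = (√3/4)·s² = (√3/4)·7.83² = (√3/4)·61.3089 = 26.55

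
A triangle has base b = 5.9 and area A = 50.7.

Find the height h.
A = ½bh  →  h = 2A/b
h = 2·50.7/5.9 = 17.19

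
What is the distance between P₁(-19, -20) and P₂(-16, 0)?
Using the distance formula: d = sqrt((x₂-x₁)² + (y₂-y₁)²)
dx = (-16) - (-19) = 3
dy = 0 - (-20) = 20
d = sqrt(3² + 20²) = sqrt(9 + 400) = sqrt(409) = 20.22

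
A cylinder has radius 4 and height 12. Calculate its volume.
Volume = pi * r² * h
Volume = pi * 4² * 12
Volume = pi * 16 * 12
Volume = pi * 192
Volume = 603.19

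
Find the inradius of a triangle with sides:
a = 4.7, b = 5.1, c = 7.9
s = (a+b+c)/2 = (4.7+5.1+7.9)/2 = 8.85
Area = √(s(s-a)(s-b)(s-c)) = √(8.85·4.15·3.75·0.95) = 11.4386
r = Area/s = 11.4386/8.85 = 1.292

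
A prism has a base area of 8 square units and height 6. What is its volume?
Volume = base area * height
Volume = 8 * 6
Volume = 48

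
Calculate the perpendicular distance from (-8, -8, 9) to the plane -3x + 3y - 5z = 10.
d = |(-3)(-8) + 3(-8) + (-5)(9) - (10)| / √((-3)² + 3² + (-5)²) = 55/√43 = 8.387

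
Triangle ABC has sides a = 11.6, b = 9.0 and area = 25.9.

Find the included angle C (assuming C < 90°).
Area = ½ab·sin(C)  →  sin(C) = 2·Area/(ab)
sin(C) = 2·25.9/(11.6·9.0) = 0.496169
C = arcsin(0.496169) = 29.75°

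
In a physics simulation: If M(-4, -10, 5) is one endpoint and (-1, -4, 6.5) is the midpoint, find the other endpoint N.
N = (2×(-1) - (-4), 2×(-4) - (-10), 2×6.5 - 5) = (2, 2, 8)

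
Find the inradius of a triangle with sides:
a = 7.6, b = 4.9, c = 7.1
s = (a+b+c)/2 = (7.6+4.9+7.1)/2 = 9.8
Area = √(s(s-a)(s-b)(s-c)) = √(9.8·2.2·4.9·2.7) = 16.889
r = Area/s = 16.889/9.8 = 1.723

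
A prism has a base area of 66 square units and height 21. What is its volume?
Volume = base area * height
Volume = 66 * 21
Volume = 1386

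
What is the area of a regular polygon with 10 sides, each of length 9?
For a regular 10-gon with side length s = 9:
Apothem a = s / (2*tan(pi/10)) = 9 / (2*tan(pi/10)) ≈ 13.8496
Perimeter P = 10 * 9 = 90
Area = (1/2) * P * a = (1/2) * 90 * 13.8496 = 623.23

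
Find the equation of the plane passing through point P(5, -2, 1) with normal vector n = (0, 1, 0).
d = n·P = (0)(5) + (1)(-2) + (0)(1) = -2
Plane: y = -2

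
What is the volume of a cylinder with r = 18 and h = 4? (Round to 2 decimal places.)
Volume = pi * r² * h
Volume = pi * 18² * 4
Volume = pi * 324 * 4
Volume = pi * 1296
Volume = 4071.50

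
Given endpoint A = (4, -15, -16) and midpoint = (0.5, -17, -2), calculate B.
B = (2×0.5 - 4, 2×(-17) - (-15), 2×(-2) - (-16)) = (-3, -19, 12)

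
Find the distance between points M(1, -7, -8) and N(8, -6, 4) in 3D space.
d = √[(7)² + (1)² + (12)²] = √194 = 13.93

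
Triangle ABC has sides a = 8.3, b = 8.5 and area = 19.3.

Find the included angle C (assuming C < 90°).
Area = ½ab·sin(C)  →  sin(C) = 2·Area/(ab)
sin(C) = 2·19.3/(8.3·8.5) = 0.547130
C = arcsin(0.547130) = 33.17°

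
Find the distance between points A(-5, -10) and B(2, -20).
Using the distance formula: d = sqrt((x₂-x₁)² + (y₂-y₁)²)
dx = 2 - (-5) = 7
dy = (-20) - (-10) = -10
d = sqrt(7² + (-10)²) = sqrt(49 + 100) = sqrt(149) = 12.21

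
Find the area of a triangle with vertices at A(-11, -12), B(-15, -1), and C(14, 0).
Using the coordinate formula: Area = (1/2)|x₁(y₂-y₃) + x₂(y₃-y₁) + x₃(y₁-y₂)|
Area = (1/2)|(-11)((-1)-0) + (-15)(0-(-12)) + 14((-12)-(-1))|
Area = (1/2)|(-11)*(-1) + (-15)*12 + 14*(-11)|
Area = (1/2)|11 + (-180) + (-154)|
Area = (1/2)*323 = 161.50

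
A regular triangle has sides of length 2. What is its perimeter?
Perimeter = number of sides * side length
Perimeter = 3 * 2
Perimeter = 6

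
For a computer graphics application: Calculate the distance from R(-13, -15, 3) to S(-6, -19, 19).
d = √[(7)² + (-4)² + (16)²] = √321 = 17.92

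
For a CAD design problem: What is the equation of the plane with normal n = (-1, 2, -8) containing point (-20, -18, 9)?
d = n·P = (-1)(-20) + (2)(-18) + (-8)(9) = -88
Plane: -x + 2y - 8z = -88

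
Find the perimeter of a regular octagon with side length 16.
Perimeter = number of sides * side length
Perimeter = 8 * 16
Perimeter = 128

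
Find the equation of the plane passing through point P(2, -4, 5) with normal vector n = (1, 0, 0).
d = n·P = (1)(2) + (0)(-4) + (0)(5) = 2
Plane: x = 2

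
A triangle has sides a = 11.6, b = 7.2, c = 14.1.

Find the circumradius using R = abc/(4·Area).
s = (a+b+c)/2 = 16.45
Area = √(s(s-a)(s-b)(s-c)) = √(16.45·4.85·9.25·2.35) = 41.6446
R = abc/(4·Area) = (11.6·7.2·14.1)/(4·41.6446) = 1177.632/166.5784 = 7.07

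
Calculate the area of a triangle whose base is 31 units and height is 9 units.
Area = (1/2) * base * height
Area = (1/2) * 31 * 9
Area = 139.50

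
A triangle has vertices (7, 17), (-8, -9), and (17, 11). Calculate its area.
Using the coordinate formula: Area = (1/2)|x₁(y₂-y₃) + x₂(y₃-y₁) + x₃(y₁-y₂)|
Area = (1/2)|7((-9)-11) + (-8)(11-17) + 17(17-(-9))|
Area = (1/2)|7*(-20) + (-8)*(-6) + 17*26|
Area = (1/2)|(-140) + 48 + 442|
Area = (1/2)*350 = 175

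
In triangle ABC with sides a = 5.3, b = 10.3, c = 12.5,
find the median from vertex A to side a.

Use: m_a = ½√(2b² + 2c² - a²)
m_a = ½√(2·10.3² + 2·12.5² - 5.3²)
m_a = ½√(212.18 + 312.5 - 28.09) = ½√496.59 = 11.14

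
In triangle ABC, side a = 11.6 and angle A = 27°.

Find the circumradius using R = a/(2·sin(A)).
R = a/(2·sin(A)) = 11.6/(2·sin(27°))
R = 11.6/(2·0.453990) = 11.6/0.907981 = 12.78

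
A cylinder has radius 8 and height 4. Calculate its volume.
Volume = pi * r² * h
Volume = pi * 8² * 4
Volume = pi * 64 * 4
Volume = pi * 256
Volume = 804.25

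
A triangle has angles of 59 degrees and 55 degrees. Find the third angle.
Sum of angles in a triangle = 180 degrees
Third angle = 180 - 59 - 55
Third angle = 66 degrees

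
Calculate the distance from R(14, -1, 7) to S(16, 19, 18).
d = √[(2)² + (20)² + (11)²] = √525 = 22.91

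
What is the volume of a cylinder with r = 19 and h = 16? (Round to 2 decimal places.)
Volume = pi * r² * h
Volume = pi * 19² * 16
Volume = pi * 361 * 16
Volume = pi * 5776
Volume = 18145.84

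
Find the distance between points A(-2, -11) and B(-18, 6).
Using the distance formula: d = sqrt((x₂-x₁)² + (y₂-y₁)²)
dx = (-18) - (-2) = -16
dy = 6 - (-11) = 17
d = sqrt((-16)² + 17²) = sqrt(256 + 289) = sqrt(545) = 23.35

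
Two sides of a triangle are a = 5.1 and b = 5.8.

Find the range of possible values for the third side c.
By the triangle inequality: |a - b| < c < a + b
|5.1 - 5.8| < c < 5.1 + 5.8
0.7 < c < 10.9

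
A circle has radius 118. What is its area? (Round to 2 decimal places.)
Area = pi * r²
Area = pi * 118²
Area = pi * 13924
Area = 43743.54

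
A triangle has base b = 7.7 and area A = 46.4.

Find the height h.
A = ½bh  →  h = 2A/b
h = 2·46.4/7.7 = 12.05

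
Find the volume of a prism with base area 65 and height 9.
Volume = base area * height
Volume = 65 * 9
Volume = 585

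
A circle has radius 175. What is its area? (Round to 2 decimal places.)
Area = pi * r²
Area = pi * 175²
Area = pi * 30625
Area = 96211.28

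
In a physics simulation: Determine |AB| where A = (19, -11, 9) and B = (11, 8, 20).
d = √[(-8)² + (19)² + (11)²] = √546 = 23.37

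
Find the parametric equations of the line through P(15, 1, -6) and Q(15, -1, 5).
Direction vector d = Q - P = (0, -2, 11)
x = 15, y = 1 - 2t, z = -6 + 11t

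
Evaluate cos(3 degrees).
cos(3 degrees) = 0.9986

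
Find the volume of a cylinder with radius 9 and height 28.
Volume = pi * r² * h
Volume = pi * 9² * 28
Volume = pi * 81 * 28
Volume = pi * 2268
Volume = 7125.13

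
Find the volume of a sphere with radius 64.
Volume = (4/3) * pi * r³
Volume = (4/3) * pi * 64³
Volume = (4/3) * pi * 262144
Volume = 1098066.22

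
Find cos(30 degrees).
cos(30 degrees) = sqrt(3)/2
Decimal approximation: 0.866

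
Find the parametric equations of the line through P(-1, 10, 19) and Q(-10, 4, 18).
Direction vector d = Q - P = (-9, -6, -1)
x = -1 - 9t, y = 10 - 6t, z = 19 - t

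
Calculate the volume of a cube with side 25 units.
Volume = s³
Volume = 25³
Volume = 15625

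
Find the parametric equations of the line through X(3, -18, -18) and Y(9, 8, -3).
Direction vector d = Y - X = (6, 26, 15)
x = 3 + 6t, y = -18 + 26t, z = -18 + 15t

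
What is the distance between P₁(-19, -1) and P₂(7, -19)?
Using the distance formula: d = sqrt((x₂-x₁)² + (y₂-y₁)²)
dx = 7 - (-19) = 26
dy = (-19) - (-1) = -18
d = sqrt(26² + (-18)²) = sqrt(676 + 324) = sqrt(1000) = 31.62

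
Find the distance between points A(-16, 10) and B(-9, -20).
Using the distance formula: d = sqrt((x₂-x₁)² + (y₂-y₁)²)
dx = (-9) - (-16) = 7
dy = (-20) - 10 = -30
d = sqrt(7² + (-30)²) = sqrt(49 + 900) = sqrt(949) = 30.81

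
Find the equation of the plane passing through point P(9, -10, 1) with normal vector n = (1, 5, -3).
d = n·P = (1)(9) + (5)(-10) + (-3)(1) = -44
Plane: x + 5y - 3z = -44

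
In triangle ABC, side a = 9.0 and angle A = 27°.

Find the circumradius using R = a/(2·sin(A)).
R = a/(2·sin(A)) = 9.0/(2·sin(27°))
R = 9.0/(2·0.453990) = 9.0/0.907981 = 9.912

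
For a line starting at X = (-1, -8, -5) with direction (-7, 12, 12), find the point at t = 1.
P(1) = (-1 + (-7)(1), -8 + 12(1), -5 + 12(1)) = (-8, 4, 7)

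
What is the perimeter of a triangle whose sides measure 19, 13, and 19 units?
Perimeter = sum of all sides
Perimeter = 19 + 13 + 19
Perimeter = 51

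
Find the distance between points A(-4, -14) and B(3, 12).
Using the distance formula: d = sqrt((x₂-x₁)² + (y₂-y₁)²)
dx = 3 - (-4) = 7
dy = 12 - (-14) = 26
d = sqrt(7² + 26²) = sqrt(49 + 676) = sqrt(725) = 26.93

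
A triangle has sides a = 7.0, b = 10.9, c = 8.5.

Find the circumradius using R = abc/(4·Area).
s = (a+b+c)/2 = 13.2
Area = √(s(s-a)(s-b)(s-c)) = √(13.2·6.2·2.3·4.7) = 29.7437
R = abc/(4·Area) = (7.0·10.9·8.5)/(4·29.7437) = 648.55/118.9748 = 5.451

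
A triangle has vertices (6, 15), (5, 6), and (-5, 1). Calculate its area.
Using the coordinate formula: Area = (1/2)|x₁(y₂-y₃) + x₂(y₃-y₁) + x₃(y₁-y₂)|
Area = (1/2)|6(6-1) + 5(1-15) + (-5)(15-6)|
Area = (1/2)|6*5 + 5*(-14) + (-5)*9|
Area = (1/2)|30 + (-70) + (-45)|
Area = (1/2)*85 = 42.50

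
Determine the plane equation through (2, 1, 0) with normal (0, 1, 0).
d = n·P = (0)(2) + (1)(1) + (0)(0) = 1
Plane: y = 1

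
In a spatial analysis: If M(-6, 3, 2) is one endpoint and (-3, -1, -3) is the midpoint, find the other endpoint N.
N = (2×(-3) - (-6), 2×(-1) - 3, 2×(-3) - 2) = (0, -5, -8)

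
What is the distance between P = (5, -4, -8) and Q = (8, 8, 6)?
d = √[(3)² + (12)² + (14)²] = √349 = 18.68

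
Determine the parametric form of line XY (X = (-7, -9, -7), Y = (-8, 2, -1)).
Direction vector d = Y - X = (-1, 11, 6)
x = -7 - t, y = -9 + 11t, z = -7 + 6t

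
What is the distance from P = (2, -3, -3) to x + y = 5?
d = |1(2) + 1(-3) + 0(-3) - (5)| / √(1² + 1² + 0²) = 6/√2 = 4.243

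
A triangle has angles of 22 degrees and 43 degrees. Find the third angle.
Sum of angles in a triangle = 180 degrees
Third angle = 180 - 22 - 43
Third angle = 115 degrees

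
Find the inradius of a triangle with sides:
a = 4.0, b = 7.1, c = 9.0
s = (a+b+c)/2 = (4.0+7.1+9.0)/2 = 10.05
Area = √(s(s-a)(s-b)(s-c)) = √(10.05·6.05·2.95·1.05) = 13.7235
r = Area/s = 13.7235/10.05 = 1.366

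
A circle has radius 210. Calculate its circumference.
Circumference = 2 * pi * r
Circumference = 2 * pi * 210
Circumference = 1319.47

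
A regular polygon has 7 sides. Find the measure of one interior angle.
Interior angle of a regular n-gon = (n-2)*180/n
Interior angle = (7-2)*180/7
Interior angle = 5*180/7
Interior angle = 900/7
Interior angle = 128.57 degrees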